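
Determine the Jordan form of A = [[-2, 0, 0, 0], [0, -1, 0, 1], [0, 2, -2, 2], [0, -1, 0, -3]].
The characteristic polynomial is det(xI - A) = (x + 2)^4, so the eigenvalues are -2 (algebraic multiplicity 4).

For λ = -2: rank(A + 2I) = 1, rank((A + 2I)^2) = 0. The eigenspace has dimension 4 - 1 = 3, so there are 3 Jordan blocks; the rank sequence gives block sizes [2, 1, 1].

Assembling the blocks gives the Jordan form J above.

J = [[-2, 1, 0, 0], [0, -2, 0, 0], [0, 0, -2, 0], [0, 0, 0, -2]]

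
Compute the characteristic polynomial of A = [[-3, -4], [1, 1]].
χ_A(x) = (x + 1)^2

xI - A = [[x + 3, 4], [-1, x - 1]].

Expanding det(xI - A) along the first row:
det(xI - A) = + (x + 3)·det([[x - 1]]) - (4)·det([[-1]]).

Evaluating gives χ_A(x) = x^2 + 2x + 1 = (x + 1)^2.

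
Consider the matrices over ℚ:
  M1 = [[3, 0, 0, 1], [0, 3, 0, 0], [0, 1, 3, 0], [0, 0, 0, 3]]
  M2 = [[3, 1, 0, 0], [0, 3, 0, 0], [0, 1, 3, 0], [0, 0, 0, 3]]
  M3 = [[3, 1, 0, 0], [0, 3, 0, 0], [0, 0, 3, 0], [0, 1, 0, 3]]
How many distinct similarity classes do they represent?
Characteristic polynomials: χ_{M1} = (x - 3)^4, χ_{M2} = (x - 3)^4, χ_{M3} = (x - 3)^4.

{M1}: invariant factors (x - 3)^2, (x - 3)^2.

{M2, M3}: invariant factors x - 3, x - 3, (x - 3)^2.

Matrices are similar if and only if their invariant-factor lists agree; the partition into similarity classes is {M1}, {M2, M3}.

2 classes: {M1}, {M2, M3}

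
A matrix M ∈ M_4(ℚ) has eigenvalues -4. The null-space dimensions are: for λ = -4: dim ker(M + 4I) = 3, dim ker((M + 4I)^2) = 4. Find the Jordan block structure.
Jordan blocks: (-4, 2), (-4, 1), (-4, 1)

λ = -4: successive nullity increments [3, 1] count blocks of size ≥ k; block sizes are [2, 1, 1].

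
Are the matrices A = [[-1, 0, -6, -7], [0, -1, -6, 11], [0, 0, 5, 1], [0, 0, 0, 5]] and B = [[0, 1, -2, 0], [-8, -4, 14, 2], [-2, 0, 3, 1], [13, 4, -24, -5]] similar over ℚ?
trace(A) = 8 but trace(B) = -6. The trace is a similarity invariant, so A and B are not similar.

No.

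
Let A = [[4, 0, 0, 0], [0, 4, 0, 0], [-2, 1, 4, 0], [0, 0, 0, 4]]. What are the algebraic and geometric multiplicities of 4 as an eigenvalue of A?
algebraic multiplicity 4, geometric multiplicity 3

The characteristic polynomial is (x - 4)^4, so the factor x - 4 appears with exponent 4: the algebraic multiplicity is 4.

rank(A - 4I) = 1, so the eigenspace has dimension 4 - 1 = 3: the geometric multiplicity is 3.

Since 3 < 4, A is not diagonalizable.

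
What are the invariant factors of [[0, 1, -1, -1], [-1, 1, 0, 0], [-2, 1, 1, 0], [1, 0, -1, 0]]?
The Jordan structure of A has elementary divisors x^2, (x - 1)^2. Arranging the block sizes at each eigenvalue in decreasing order and taking row products gives the invariant factors.

Invariant factors (smallest first, each dividing the next): x^2(x - 1)^2.

Check: the last factor x^2(x - 1)^2 is the minimal polynomial, and the product x^2(x - 1)^2 is the characteristic polynomial.

x^2(x - 1)^2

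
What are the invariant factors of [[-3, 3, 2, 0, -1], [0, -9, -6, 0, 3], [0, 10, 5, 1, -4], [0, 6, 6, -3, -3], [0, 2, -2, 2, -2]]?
(x + 3)^2, x(x + 3)^2

The Jordan structure of A has elementary divisors (x + 3)^2, (x + 3)^2, x. Arranging the block sizes at each eigenvalue in decreasing order and taking row products gives the invariant factors.

Invariant factors (smallest first, each dividing the next): (x + 3)^2, x(x + 3)^2.

Check: the last factor x(x + 3)^2 is the minimal polynomial, and the product x(x + 3)^4 is the characteristic polynomial.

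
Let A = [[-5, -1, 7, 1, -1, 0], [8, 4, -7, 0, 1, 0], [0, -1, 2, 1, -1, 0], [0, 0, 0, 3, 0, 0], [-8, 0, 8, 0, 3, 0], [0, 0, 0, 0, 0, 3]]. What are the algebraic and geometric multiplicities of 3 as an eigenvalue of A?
algebraic multiplicity 5, geometric multiplicity 3

The characteristic polynomial is (x - 3)^5(x + 5), so the factor x - 3 appears with exponent 5: the algebraic multiplicity is 5.

rank(A - 3I) = 3, so the eigenspace has dimension 6 - 3 = 3: the geometric multiplicity is 3.

Since 3 < 5, A is not diagonalizable.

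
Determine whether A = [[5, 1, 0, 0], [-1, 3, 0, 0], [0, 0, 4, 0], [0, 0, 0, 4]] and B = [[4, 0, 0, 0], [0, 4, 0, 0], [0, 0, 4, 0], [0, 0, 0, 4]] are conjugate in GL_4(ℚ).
No.

Both have characteristic polynomial (x - 4)^4, but the minimal polynomial of A is (x - 4)^2 while the minimal polynomial of B is x - 4. The minimal polynomial is a similarity invariant, so A and B are not similar.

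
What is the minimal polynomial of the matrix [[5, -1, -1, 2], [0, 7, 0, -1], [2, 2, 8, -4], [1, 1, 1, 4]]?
The characteristic polynomial factors as (x - 6)^4. The minimal polynomial is ∏(x - λ)^{k_λ} where k_λ is the size of the largest Jordan block at λ.

For λ = 6: rank(A - 6I) = 2, and the largest Jordan block has size 3 (the smallest k with rank((A - 6I)^k) = rank((A - 6I)^(k+1))).

So m_A(x) = (x - 6)^3.

m_A(x) = (x - 6)^3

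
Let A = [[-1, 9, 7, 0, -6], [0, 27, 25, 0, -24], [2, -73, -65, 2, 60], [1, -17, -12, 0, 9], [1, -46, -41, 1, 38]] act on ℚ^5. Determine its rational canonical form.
R = [[-1, 0, 0, 0, 0], [0, 0, 0, 0, 8], [0, 1, 0, 0, 18], [0, 0, 1, 0, 11], [0, 0, 0, 1, 0]]

The invariant factors of A (the non-unit diagonal entries of the Smith normal form of xI - A over ℚ[x]) are x + 1, (x - 4)(x + 1)^2(x + 2), each dividing the next. The characteristic polynomial is their product, (x - 4)(x + 1)^3(x + 2).

The rational canonical form is the block-diagonal matrix of companion matrices C(f_i):
R = [[-1, 0, 0, 0, 0], [0, 0, 0, 0, 8], [0, 1, 0, 0, 18], [0, 0, 1, 0, 11], [0, 0, 0, 1, 0]].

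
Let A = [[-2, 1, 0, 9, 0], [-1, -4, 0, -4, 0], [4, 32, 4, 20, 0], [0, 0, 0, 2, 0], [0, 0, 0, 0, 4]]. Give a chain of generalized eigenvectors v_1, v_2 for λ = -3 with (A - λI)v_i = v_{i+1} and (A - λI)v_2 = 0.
v_1 = [[0, 1, -4, 0, 0]]^T, v_2 = [[1, -1, 4, 0, 0]]^T

We seek v_1 ∈ ker((A + 3I)^2) \ ker(A + 3I), then set v_{i+1} = (A + 3I) v_i.

One such chain is v_1 = [[0, 1, -4, 0, 0]]^T, v_2 = [[1, -1, 4, 0, 0]]^T. Check: (A + 3I) v_2 = [[0, 0, 0, 0, 0]]^T = 0.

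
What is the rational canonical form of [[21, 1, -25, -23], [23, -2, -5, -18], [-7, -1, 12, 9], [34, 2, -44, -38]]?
R = [[0, 0, 0, -20], [1, 0, 0, -33], [0, 1, 0, -19], [0, 0, 1, -7]]

The invariant factors of A (the non-unit diagonal entries of the Smith normal form of xI - A over ℚ[x]) are (x + 1)(x + 4)(x^2 + 2x + 5), each dividing the next. The characteristic polynomial is their product, (x + 1)(x + 4)(x^2 + 2x + 5).

The rational canonical form is the block-diagonal matrix of companion matrices C(f_i):
R = [[0, 0, 0, -20], [1, 0, 0, -33], [0, 1, 0, -19], [0, 0, 1, -7]].

Note the characteristic polynomial does not split into linear factors over ℚ, so A has no Jordan form over ℚ; the rational canonical form exists over any field.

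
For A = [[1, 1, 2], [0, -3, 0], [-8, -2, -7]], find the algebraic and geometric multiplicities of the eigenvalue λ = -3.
algebraic multiplicity 3, geometric multiplicity 2

The characteristic polynomial is (x + 3)^3, so the factor x + 3 appears with exponent 3: the algebraic multiplicity is 3.

rank(A + 3I) = 1, so the eigenspace has dimension 3 - 1 = 2: the geometric multiplicity is 2.

Since 2 < 3, A is not diagonalizable.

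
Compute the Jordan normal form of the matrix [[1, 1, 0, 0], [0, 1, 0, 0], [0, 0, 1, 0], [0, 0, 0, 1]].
The characteristic polynomial is det(xI - A) = (x - 1)^4, so the eigenvalues are 1 (algebraic multiplicity 4).

For λ = 1: rank(A - I) = 1, rank((A - I)^2) = 0. The eigenspace has dimension 4 - 1 = 3, so there are 3 Jordan blocks; the rank sequence gives block sizes [2, 1, 1].

Assembling the blocks gives the Jordan form J above.

J = [[1, 1, 0, 0], [0, 1, 0, 0], [0, 0, 1, 0], [0, 0, 0, 1]]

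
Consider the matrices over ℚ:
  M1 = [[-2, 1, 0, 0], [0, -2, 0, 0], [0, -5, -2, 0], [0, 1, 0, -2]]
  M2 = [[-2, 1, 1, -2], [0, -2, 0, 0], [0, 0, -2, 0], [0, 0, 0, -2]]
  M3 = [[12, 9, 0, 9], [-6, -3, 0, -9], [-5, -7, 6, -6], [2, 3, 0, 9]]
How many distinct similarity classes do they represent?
2 classes: {M1, M2}, {M3}

Characteristic polynomials: χ_{M1} = (x + 2)^4, χ_{M2} = (x + 2)^4, χ_{M3} = (x - 6)^4.

{M1, M2}: invariant factors x + 2, x + 2, (x + 2)^2.

{M3}: invariant factors (x - 6)^2, (x - 6)^2.

Matrices are similar if and only if their invariant-factor lists agree; the partition into similarity classes is {M1, M2}, {M3}.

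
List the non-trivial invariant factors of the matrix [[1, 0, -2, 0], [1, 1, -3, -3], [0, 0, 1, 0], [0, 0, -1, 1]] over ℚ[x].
x - 1, (x - 1)^3

The Jordan structure of A has elementary divisors (x - 1)^3, (x - 1). Arranging the block sizes at each eigenvalue in decreasing order and taking row products gives the invariant factors.

Invariant factors (smallest first, each dividing the next): x - 1, (x - 1)^3.

Check: the last factor (x - 1)^3 is the minimal polynomial, and the product (x - 1)^4 is the characteristic polynomial.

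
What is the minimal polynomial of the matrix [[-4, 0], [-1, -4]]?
The characteristic polynomial factors as (x + 4)^2. The minimal polynomial is ∏(x - λ)^{k_λ} where k_λ is the size of the largest Jordan block at λ.

For λ = -4: rank(A + 4I) = 1, and the largest Jordan block has size 2 (the smallest k with rank((A + 4I)^k) = rank((A + 4I)^(k+1))).

So m_A(x) = (x + 4)^2.

m_A(x) = (x + 4)^2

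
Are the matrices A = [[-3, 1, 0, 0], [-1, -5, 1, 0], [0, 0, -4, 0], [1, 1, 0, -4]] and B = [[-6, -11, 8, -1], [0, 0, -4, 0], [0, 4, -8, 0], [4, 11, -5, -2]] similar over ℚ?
Yes.

Two matrices over a field are similar if and only if they have the same invariant factors.

Both A and B have characteristic polynomial (x + 4)^4 and minimal polynomial (x + 4)^3. Computing further, both have invariant factors x + 4, (x + 4)^3. Hence A and B are similar.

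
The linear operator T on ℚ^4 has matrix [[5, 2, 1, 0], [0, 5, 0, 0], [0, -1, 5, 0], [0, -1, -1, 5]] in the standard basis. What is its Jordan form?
The characteristic polynomial is det(xI - A) = (x - 5)^4, so the eigenvalues are 5 (algebraic multiplicity 4).

For λ = 5: rank(A - 5I) = 2, rank((A - 5I)^2) = 1, rank((A - 5I)^3) = 0. The eigenspace has dimension 4 - 2 = 2, so there are 2 Jordan blocks; the rank sequence gives block sizes [3, 1].

Assembling the blocks gives the Jordan form J above.

J = [[5, 1, 0, 0], [0, 5, 1, 0], [0, 0, 5, 0], [0, 0, 0, 5]]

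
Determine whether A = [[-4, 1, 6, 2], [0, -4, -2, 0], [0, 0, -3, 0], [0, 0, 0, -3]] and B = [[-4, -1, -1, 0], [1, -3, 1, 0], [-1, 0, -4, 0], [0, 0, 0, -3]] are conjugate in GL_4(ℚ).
Yes.

Two matrices over a field are similar if and only if they have the same invariant factors.

Both A and B have characteristic polynomial (x + 3)^2(x + 4)^2 and minimal polynomial (x + 3)(x + 4)^2. Computing further, both have invariant factors x + 3, (x + 3)(x + 4)^2. Hence A and B are similar.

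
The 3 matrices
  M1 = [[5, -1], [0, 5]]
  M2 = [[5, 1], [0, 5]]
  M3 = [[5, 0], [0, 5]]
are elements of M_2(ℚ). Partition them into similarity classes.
Characteristic polynomials: χ_{M1} = (x - 5)^2, χ_{M2} = (x - 5)^2, χ_{M3} = (x - 5)^2.

{M1, M2}: invariant factors (x - 5)^2.

{M3}: invariant factors x - 5, x - 5.

Matrices are similar if and only if their invariant-factor lists agree; the partition into similarity classes is {M1, M2}, {M3}.

2 classes: {M1, M2}, {M3}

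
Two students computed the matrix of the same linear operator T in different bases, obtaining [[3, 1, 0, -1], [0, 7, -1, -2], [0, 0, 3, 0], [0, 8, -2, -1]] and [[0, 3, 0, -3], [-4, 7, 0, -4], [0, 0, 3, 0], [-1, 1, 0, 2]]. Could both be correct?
Both have characteristic polynomial (x - 3)^4, but the minimal polynomial of A is (x - 3)^3 while the minimal polynomial of B is (x - 3)^2. The minimal polynomial is a similarity invariant, so A and B are not similar.

No.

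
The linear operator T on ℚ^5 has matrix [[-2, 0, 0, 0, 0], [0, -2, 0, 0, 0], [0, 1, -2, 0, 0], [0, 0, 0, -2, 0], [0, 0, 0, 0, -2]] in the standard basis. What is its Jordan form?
The characteristic polynomial is det(xI - A) = (x + 2)^5, so the eigenvalues are -2 (algebraic multiplicity 5).

For λ = -2: rank(A + 2I) = 1, rank((A + 2I)^2) = 0. The eigenspace has dimension 5 - 1 = 4, so there are 4 Jordan blocks; the rank sequence gives block sizes [2, 1, 1, 1].

Assembling the blocks gives the Jordan form J above.

J = [[-2, 1, 0, 0, 0], [0, -2, 0, 0, 0], [0, 0, -2, 0, 0], [0, 0, 0, -2, 0], [0, 0, 0, 0, -2]]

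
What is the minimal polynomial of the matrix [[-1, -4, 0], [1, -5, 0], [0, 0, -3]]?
m_A(x) = (x + 3)^2

The characteristic polynomial factors as (x + 3)^3. The minimal polynomial is ∏(x - λ)^{k_λ} where k_λ is the size of the largest Jordan block at λ.

For λ = -3: rank(A + 3I) = 1, and the largest Jordan block has size 2 (the smallest k with rank((A + 3I)^k) = rank((A + 3I)^(k+1))).

So m_A(x) = (x + 3)^2.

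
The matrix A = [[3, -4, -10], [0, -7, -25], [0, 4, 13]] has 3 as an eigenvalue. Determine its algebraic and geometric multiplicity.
The characteristic polynomial is (x - 3)^3, so the factor x - 3 appears with exponent 3: the algebraic multiplicity is 3.

rank(A - 3I) = 1, so the eigenspace has dimension 3 - 1 = 2: the geometric multiplicity is 2.

Since 2 < 3, A is not diagonalizable.

algebraic multiplicity 3, geometric multiplicity 2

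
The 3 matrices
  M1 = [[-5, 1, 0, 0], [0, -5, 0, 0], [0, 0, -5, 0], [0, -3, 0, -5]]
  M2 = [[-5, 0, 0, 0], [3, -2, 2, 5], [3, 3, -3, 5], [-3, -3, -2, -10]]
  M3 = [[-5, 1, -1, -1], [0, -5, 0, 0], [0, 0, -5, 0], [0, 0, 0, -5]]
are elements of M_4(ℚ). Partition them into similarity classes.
1 class: {M1, M2, M3}

Characteristic polynomials: χ_{M1} = (x + 5)^4, χ_{M2} = (x + 5)^4, χ_{M3} = (x + 5)^4.

{M1, M2, M3}: invariant factors x + 5, x + 5, (x + 5)^2.

Matrices are similar if and only if their invariant-factor lists agree; the partition into similarity classes is {M1, M2, M3}.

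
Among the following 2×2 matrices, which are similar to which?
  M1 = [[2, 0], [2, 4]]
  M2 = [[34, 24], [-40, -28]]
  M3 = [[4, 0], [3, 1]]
2 classes: {M1, M2}, {M3}

Characteristic polynomials: χ_{M1} = (x - 4)(x - 2), χ_{M2} = (x - 4)(x - 2), χ_{M3} = (x - 4)(x - 1).

{M1, M2}: invariant factors (x - 4)(x - 2).

{M3}: invariant factors (x - 4)(x - 1).

Matrices are similar if and only if their invariant-factor lists agree; the partition into similarity classes is {M1, M2}, {M3}.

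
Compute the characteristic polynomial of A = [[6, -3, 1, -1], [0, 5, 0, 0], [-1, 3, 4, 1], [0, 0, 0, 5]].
xI - A = [[x - 6, 3, -1, 1], [0, x - 5, 0, 0], [1, -3, x - 4, -1], [0, 0, 0, x - 5]].

Expanding det(xI - A) along the first row:
det(xI - A) = + (x - 6)·det([[x - 5, 0, 0], [-3, x - 4, -1], [0, 0, x - 5]]) - (3)·det([[0, 0, 0], [1, x - 4, -1], [0, 0, x - 5]]) + (-1)·det([[0, x - 5, 0], [1, -3, -1], [0, 0, x - 5]]) - (1)·det([[0, x - 5, 0], [1, -3, x - 4], [0, 0, 0]]).

Evaluating gives χ_A(x) = x^4 - 20x^3 + 150x^2 - 500x + 625 = (x - 5)^4.

χ_A(x) = (x - 5)^4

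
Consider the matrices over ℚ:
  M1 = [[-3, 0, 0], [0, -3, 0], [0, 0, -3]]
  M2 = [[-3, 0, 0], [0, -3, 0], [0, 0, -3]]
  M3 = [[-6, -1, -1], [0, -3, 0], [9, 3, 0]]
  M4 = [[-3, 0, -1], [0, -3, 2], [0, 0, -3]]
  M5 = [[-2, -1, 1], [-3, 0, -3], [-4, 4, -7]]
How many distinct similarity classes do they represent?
2 classes: {M1, M2}, {M3, M4, M5}

Characteristic polynomials: χ_{M1} = (x + 3)^3, χ_{M2} = (x + 3)^3, χ_{M3} = (x + 3)^3, χ_{M4} = (x + 3)^3, χ_{M5} = (x + 3)^3.

{M1, M2}: invariant factors x + 3, x + 3, x + 3.

{M3, M4, M5}: invariant factors x + 3, (x + 3)^2.

Matrices are similar if and only if their invariant-factor lists agree; the partition into similarity classes is {M1, M2}, {M3, M4, M5}.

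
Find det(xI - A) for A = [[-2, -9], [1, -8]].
xI - A = [[x + 2, 9], [-1, x + 8]].

Expanding det(xI - A) along the first row:
det(xI - A) = + (x + 2)·det([[x + 8]]) - (9)·det([[-1]]).

Evaluating gives χ_A(x) = x^2 + 10x + 25 = (x + 5)^2.

χ_A(x) = (x + 5)^2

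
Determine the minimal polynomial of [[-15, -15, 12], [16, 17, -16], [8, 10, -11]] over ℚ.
m_A(x) = (x + 3)^2

The characteristic polynomial factors as (x + 3)^3. The minimal polynomial is ∏(x - λ)^{k_λ} where k_λ is the size of the largest Jordan block at λ.

For λ = -3: rank(A + 3I) = 1, and the largest Jordan block has size 2 (the smallest k with rank((A + 3I)^k) = rank((A + 3I)^(k+1))).

So m_A(x) = (x + 3)^2.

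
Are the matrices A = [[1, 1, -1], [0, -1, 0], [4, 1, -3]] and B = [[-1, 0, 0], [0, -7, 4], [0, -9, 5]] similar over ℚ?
No.

Both have characteristic polynomial (x + 1)^3, but the minimal polynomial of A is (x + 1)^3 while the minimal polynomial of B is (x + 1)^2. The minimal polynomial is a similarity invariant, so A and B are not similar.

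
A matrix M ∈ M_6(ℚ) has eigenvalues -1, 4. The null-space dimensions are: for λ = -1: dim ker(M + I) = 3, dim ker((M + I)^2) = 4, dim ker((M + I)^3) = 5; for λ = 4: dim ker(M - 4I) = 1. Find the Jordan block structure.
λ = -1: successive nullity increments [3, 1, 1] count blocks of size ≥ k; block sizes are [3, 1, 1].
λ = 4: successive nullity increments [1] count blocks of size ≥ k; block sizes are [1].

Jordan blocks: (-1, 3), (-1, 1), (-1, 1), (4, 1)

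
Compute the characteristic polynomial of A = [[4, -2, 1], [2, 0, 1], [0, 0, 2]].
xI - A = [[x - 4, 2, -1], [-2, x, -1], [0, 0, x - 2]].

Expanding det(xI - A) along the first row:
det(xI - A) = + (x - 4)·det([[x, -1], [0, x - 2]]) - (2)·det([[-2, -1], [0, x - 2]]) + (-1)·det([[-2, x], [0, 0]]).

Evaluating gives χ_A(x) = x^3 - 6x^2 + 12x - 8 = (x - 2)^3.

χ_A(x) = (x - 2)^3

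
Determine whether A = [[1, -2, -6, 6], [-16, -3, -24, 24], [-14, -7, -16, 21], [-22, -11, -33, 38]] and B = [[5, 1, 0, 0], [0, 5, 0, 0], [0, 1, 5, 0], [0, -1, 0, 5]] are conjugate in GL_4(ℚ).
Yes.

Two matrices over a field are similar if and only if they have the same invariant factors.

Both A and B have characteristic polynomial (x - 5)^4 and minimal polynomial (x - 5)^2. Computing further, both have invariant factors x - 5, x - 5, (x - 5)^2. Hence A and B are similar.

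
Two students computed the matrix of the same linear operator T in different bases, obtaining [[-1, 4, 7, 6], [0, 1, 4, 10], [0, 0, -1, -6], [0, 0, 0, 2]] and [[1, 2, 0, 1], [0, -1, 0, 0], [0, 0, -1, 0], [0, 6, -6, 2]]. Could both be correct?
No.

Both have characteristic polynomial (x - 2)(x - 1)(x + 1)^2, but the minimal polynomial of A is (x - 2)(x - 1)(x + 1)^2 while the minimal polynomial of B is (x - 2)(x - 1)(x + 1). The minimal polynomial is a similarity invariant, so A and B are not similar.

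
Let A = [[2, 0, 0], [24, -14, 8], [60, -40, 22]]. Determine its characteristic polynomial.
xI - A = [[x - 2, 0, 0], [-24, x + 14, -8], [-60, 40, x - 22]].

Expanding det(xI - A) along the first row:
det(xI - A) = + (x - 2)·det([[x + 14, -8], [40, x - 22]]) - (0)·det([[-24, -8], [-60, x - 22]]) + (0)·det([[-24, x + 14], [-60, 40]]).

Evaluating gives χ_A(x) = x^3 - 10x^2 + 28x - 24 = (x - 6)(x - 2)^2.

χ_A(x) = (x - 6)(x - 2)^2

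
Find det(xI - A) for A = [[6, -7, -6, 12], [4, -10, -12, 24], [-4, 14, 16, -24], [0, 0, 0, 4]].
xI - A = [[x - 6, 7, 6, -12], [-4, x + 10, 12, -24], [4, -14, x - 16, 24], [0, 0, 0, x - 4]].

Expanding det(xI - A) along the first row:
det(xI - A) = + (x - 6)·det([[x + 10, 12, -24], [-14, x - 16, 24], [0, 0, x - 4]]) - (7)·det([[-4, 12, -24], [4, x - 16, 24], [0, 0, x - 4]]) + (6)·det([[-4, x + 10, -24], [4, -14, 24], [0, 0, x - 4]]) - (-12)·det([[-4, x + 10, 12], [4, -14, x - 16], [0, 0, 0]]).

Evaluating gives χ_A(x) = x^4 - 16x^3 + 96x^2 - 256x + 256 = (x - 4)^4.

χ_A(x) = (x - 4)^4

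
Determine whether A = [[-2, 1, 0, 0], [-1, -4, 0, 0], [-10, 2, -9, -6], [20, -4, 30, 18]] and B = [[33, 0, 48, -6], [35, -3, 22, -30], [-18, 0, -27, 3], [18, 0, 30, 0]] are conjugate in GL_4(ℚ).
Two matrices over a field are similar if and only if they have the same invariant factors.

Both A and B have characteristic polynomial (x - 6)(x - 3)(x + 3)^2 and minimal polynomial (x - 6)(x - 3)(x + 3)^2. Computing further, both have invariant factors (x - 6)(x - 3)(x + 3)^2. Hence A and B are similar.

Yes.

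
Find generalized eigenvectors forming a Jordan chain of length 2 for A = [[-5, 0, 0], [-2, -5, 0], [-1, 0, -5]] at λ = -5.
v_1 = [[1, 1, 0]]^T, v_2 = [[0, -2, -1]]^T

We seek v_1 ∈ ker((A + 5I)^2) \ ker(A + 5I), then set v_{i+1} = (A + 5I) v_i.

One such chain is v_1 = [[1, 1, 0]]^T, v_2 = [[0, -2, -1]]^T. Check: (A + 5I) v_2 = [[0, 0, 0]]^T = 0.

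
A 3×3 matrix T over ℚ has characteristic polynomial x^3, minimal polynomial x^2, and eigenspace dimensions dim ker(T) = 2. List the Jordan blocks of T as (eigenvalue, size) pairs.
λ = 0: algebraic multiplicity 3 (exponent in χ_T), largest block size 2 (exponent in m_T), 2 blocks (geometric multiplicity). These force block sizes [2, 1].

Jordan blocks: (0, 2), (0, 1)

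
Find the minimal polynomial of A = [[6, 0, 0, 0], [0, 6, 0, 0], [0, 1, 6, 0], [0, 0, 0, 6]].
The characteristic polynomial factors as (x - 6)^4. The minimal polynomial is ∏(x - λ)^{k_λ} where k_λ is the size of the largest Jordan block at λ.

For λ = 6: rank(A - 6I) = 1, and the largest Jordan block has size 2 (the smallest k with rank((A - 6I)^k) = rank((A - 6I)^(k+1))).

So m_A(x) = (x - 6)^2.

m_A(x) = (x - 6)^2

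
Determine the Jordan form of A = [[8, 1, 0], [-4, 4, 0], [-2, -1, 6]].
The characteristic polynomial is det(xI - A) = (x - 6)^3, so the eigenvalues are 6 (algebraic multiplicity 3).

For λ = 6: rank(A - 6I) = 1, rank((A - 6I)^2) = 0. The eigenspace has dimension 3 - 1 = 2, so there are 2 Jordan blocks; the rank sequence gives block sizes [2, 1].

Assembling the blocks gives the Jordan form J above.

J = [[6, 1, 0], [0, 6, 0], [0, 0, 6]]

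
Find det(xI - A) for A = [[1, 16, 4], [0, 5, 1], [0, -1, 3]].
χ_A(x) = (x - 4)^2(x - 1)

xI - A = [[x - 1, -16, -4], [0, x - 5, -1], [0, 1, x - 3]].

Expanding det(xI - A) along the first row:
det(xI - A) = + (x - 1)·det([[x - 5, -1], [1, x - 3]]) - (-16)·det([[0, -1], [0, x - 3]]) + (-4)·det([[0, x - 5], [0, 1]]).

Evaluating gives χ_A(x) = x^3 - 9x^2 + 24x - 16 = (x - 4)^2(x - 1).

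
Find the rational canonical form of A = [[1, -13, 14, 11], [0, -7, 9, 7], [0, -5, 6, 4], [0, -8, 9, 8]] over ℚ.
The invariant factors of A (the non-unit diagonal entries of the Smith normal form of xI - A over ℚ[x]) are x - 1, (x - 3)^2(x - 1), each dividing the next. The characteristic polynomial is their product, (x - 3)^2(x - 1)^2.

The rational canonical form is the block-diagonal matrix of companion matrices C(f_i):
R = [[1, 0, 0, 0], [0, 0, 0, 9], [0, 1, 0, -15], [0, 0, 1, 7]].

R = [[1, 0, 0, 0], [0, 0, 0, 9], [0, 1, 0, -15], [0, 0, 1, 7]]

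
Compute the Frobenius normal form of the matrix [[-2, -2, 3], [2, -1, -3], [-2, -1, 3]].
R = [[0, 0, 0], [1, 0, 0], [0, 1, 0]]

The invariant factors of A (the non-unit diagonal entries of the Smith normal form of xI - A over ℚ[x]) are x^3, each dividing the next. The characteristic polynomial is their product, x^3.

The rational canonical form is the block-diagonal matrix of companion matrices C(f_i):
R = [[0, 0, 0], [1, 0, 0], [0, 1, 0]].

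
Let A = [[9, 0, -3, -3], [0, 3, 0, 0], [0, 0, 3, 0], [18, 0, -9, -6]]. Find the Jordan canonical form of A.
The characteristic polynomial is det(xI - A) = x(x - 3)^3, so the eigenvalues are 0 (algebraic multiplicity 1), 3 (algebraic multiplicity 3).

For λ = 0: algebraic multiplicity 1 gives one 1×1 block.

For λ = 3: rank(A - 3I) = 1. The eigenspace has dimension 4 - 1 = 3, so there are 3 Jordan blocks; the rank sequence gives block sizes [1, 1, 1].

Assembling the blocks gives the Jordan form J above.

J = [[0, 0, 0, 0], [0, 3, 0, 0], [0, 0, 3, 0], [0, 0, 0, 3]]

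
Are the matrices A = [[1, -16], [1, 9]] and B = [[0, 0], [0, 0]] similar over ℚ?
trace(A) = 10 but trace(B) = 0. The trace is a similarity invariant, so A and B are not similar.

No.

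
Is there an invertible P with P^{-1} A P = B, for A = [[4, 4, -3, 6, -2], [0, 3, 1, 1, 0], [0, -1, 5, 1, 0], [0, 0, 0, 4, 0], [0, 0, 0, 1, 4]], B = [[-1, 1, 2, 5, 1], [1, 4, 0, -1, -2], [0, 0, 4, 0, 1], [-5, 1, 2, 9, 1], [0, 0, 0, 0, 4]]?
Yes.

Two matrices over a field are similar if and only if they have the same invariant factors.

Both A and B have characteristic polynomial (x - 4)^5 and minimal polynomial (x - 4)^3. Computing further, both have invariant factors (x - 4)^2, (x - 4)^3. Hence A and B are similar.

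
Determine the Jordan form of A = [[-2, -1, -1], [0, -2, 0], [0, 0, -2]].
J = [[-2, 1, 0], [0, -2, 0], [0, 0, -2]]

The characteristic polynomial is det(xI - A) = (x + 2)^3, so the eigenvalues are -2 (algebraic multiplicity 3).

For λ = -2: rank(A + 2I) = 1, rank((A + 2I)^2) = 0. The eigenspace has dimension 3 - 1 = 2, so there are 2 Jordan blocks; the rank sequence gives block sizes [2, 1].

Assembling the blocks gives the Jordan form J above.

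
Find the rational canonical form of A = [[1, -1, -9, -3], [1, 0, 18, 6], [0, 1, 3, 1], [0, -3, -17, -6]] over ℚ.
R = [[0, 0, 0, -8], [1, 0, 0, 2], [0, 1, 0, 3], [0, 0, 1, -2]]

The invariant factors of A (the non-unit diagonal entries of the Smith normal form of xI - A over ℚ[x]) are (x + 2)(x^3 - 3x + 4), each dividing the next. The characteristic polynomial is their product, (x + 2)(x^3 - 3x + 4).

The rational canonical form is the block-diagonal matrix of companion matrices C(f_i):
R = [[0, 0, 0, -8], [1, 0, 0, 2], [0, 1, 0, 3], [0, 0, 1, -2]].

Note the characteristic polynomial does not split into linear factors over ℚ, so A has no Jordan form over ℚ; the rational canonical form exists over any field.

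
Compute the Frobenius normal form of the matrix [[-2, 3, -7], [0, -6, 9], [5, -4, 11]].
The invariant factors of A (the non-unit diagonal entries of the Smith normal form of xI - A over ℚ[x]) are (x - 3)(x^2 - 5), each dividing the next. The characteristic polynomial is their product, (x - 3)(x^2 - 5).

The rational canonical form is the block-diagonal matrix of companion matrices C(f_i):
R = [[0, 0, -15], [1, 0, 5], [0, 1, 3]].

Note the characteristic polynomial does not split into linear factors over ℚ, so A has no Jordan form over ℚ; the rational canonical form exists over any field.

R = [[0, 0, -15], [1, 0, 5], [0, 1, 3]]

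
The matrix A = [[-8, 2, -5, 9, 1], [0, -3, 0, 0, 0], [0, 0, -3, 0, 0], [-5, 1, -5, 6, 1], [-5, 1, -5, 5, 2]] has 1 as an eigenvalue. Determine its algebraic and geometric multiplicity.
The characteristic polynomial is (x - 2)(x - 1)(x + 3)^3, so the factor x - 1 appears with exponent 1: the algebraic multiplicity is 1.

rank(A - I) = 4, so the eigenspace has dimension 5 - 4 = 1: the geometric multiplicity is 1.

algebraic multiplicity 1, geometric multiplicity 1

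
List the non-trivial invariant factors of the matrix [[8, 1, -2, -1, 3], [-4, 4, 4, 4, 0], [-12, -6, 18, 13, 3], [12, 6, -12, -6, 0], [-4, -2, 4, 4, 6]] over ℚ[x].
x - 6, (x - 6)^2, (x - 6)^2

The Jordan structure of A has elementary divisors (x - 6)^2, (x - 6)^2, (x - 6). Arranging the block sizes at each eigenvalue in decreasing order and taking row products gives the invariant factors.

Invariant factors (smallest first, each dividing the next): x - 6, (x - 6)^2, (x - 6)^2.

Check: the last factor (x - 6)^2 is the minimal polynomial, and the product (x - 6)^5 is the characteristic polynomial.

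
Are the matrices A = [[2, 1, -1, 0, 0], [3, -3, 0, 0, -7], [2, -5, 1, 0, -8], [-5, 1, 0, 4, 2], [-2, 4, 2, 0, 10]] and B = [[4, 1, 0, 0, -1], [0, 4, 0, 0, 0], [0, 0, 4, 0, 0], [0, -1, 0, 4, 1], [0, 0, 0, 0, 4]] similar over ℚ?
trace(A) = 14 but trace(B) = 20. The trace is a similarity invariant, so A and B are not similar.

No.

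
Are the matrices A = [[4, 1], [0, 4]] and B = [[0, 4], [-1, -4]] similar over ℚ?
trace(A) = 8 but trace(B) = -4. The trace is a similarity invariant, so A and B are not similar.

No.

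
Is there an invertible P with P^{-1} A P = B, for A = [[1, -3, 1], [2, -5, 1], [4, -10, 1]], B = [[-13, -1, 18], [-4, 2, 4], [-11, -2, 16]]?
trace(A) = -3 but trace(B) = 5. The trace is a similarity invariant, so A and B are not similar.

No.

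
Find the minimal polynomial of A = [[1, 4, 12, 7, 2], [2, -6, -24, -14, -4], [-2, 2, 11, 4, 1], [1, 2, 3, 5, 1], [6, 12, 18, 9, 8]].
The characteristic polynomial factors as (x - 5)^3(x - 2)^2. The minimal polynomial is ∏(x - λ)^{k_λ} where k_λ is the size of the largest Jordan block at λ.

For λ = 2: rank(A - 2I) = 3, and the largest Jordan block has size 1 (the smallest k with rank((A - 2I)^k) = rank((A - 2I)^(k+1))).
For λ = 5: rank(A - 5I) = 4, and the largest Jordan block has size 3 (the smallest k with rank((A - 5I)^k) = rank((A - 5I)^(k+1))).

So m_A(x) = (x - 5)^3(x - 2).

m_A(x) = (x - 5)^3(x - 2)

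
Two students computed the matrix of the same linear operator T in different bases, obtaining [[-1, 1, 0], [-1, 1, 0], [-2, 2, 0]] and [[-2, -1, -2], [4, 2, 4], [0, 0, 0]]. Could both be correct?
Yes.

Two matrices over a field are similar if and only if they have the same invariant factors.

Both A and B have characteristic polynomial x^3 and minimal polynomial x^2. Computing further, both have invariant factors x, x^2. Hence A and B are similar.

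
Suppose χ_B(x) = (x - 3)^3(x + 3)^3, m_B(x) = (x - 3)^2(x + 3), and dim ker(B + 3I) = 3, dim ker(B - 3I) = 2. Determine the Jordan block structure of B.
Jordan blocks: (-3, 1), (-3, 1), (-3, 1), (3, 2), (3, 1)

λ = -3: algebraic multiplicity 3 (exponent in χ_B), largest block size 1 (exponent in m_B), 3 blocks (geometric multiplicity). These force block sizes [1, 1, 1].
λ = 3: algebraic multiplicity 3 (exponent in χ_B), largest block size 2 (exponent in m_B), 2 blocks (geometric multiplicity). These force block sizes [2, 1].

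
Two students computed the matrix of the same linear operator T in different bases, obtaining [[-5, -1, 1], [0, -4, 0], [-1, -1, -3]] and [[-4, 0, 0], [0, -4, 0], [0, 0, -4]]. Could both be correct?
No.

Both have characteristic polynomial (x + 4)^3, but the minimal polynomial of A is (x + 4)^2 while the minimal polynomial of B is x + 4. The minimal polynomial is a similarity invariant, so A and B are not similar.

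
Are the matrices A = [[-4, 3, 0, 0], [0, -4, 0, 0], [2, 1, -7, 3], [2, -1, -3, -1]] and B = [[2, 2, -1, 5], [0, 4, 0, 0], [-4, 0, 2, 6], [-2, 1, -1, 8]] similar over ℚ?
trace(A) = -16 but trace(B) = 16. The trace is a similarity invariant, so A and B are not similar.

No.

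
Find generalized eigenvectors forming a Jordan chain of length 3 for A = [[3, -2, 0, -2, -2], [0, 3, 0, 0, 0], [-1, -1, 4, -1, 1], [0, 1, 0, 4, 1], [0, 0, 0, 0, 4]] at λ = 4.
We seek v_1 ∈ ker((A - 4I)^3) \ ker((A - 4I)^2), then set v_{i+1} = (A - 4I) v_i.

One such chain is v_1 = [[0, 0, 2, 0, 1]]^T, v_2 = [[-2, 0, 1, 1, 0]]^T, v_3 = [[0, 0, 1, 0, 0]]^T. Check: (A - 4I) v_3 = [[0, 0, 0, 0, 0]]^T = 0.

v_1 = [[0, 0, 2, 0, 1]]^T, v_2 = [[-2, 0, 1, 1, 0]]^T, v_3 = [[0, 0, 1, 0, 0]]^T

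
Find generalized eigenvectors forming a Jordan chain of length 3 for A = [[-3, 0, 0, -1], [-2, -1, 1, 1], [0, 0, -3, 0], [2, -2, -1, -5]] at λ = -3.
v_1 = [[-4, -2, -3, 0]]^T, v_2 = [[0, 1, 0, -1]]^T, v_3 = [[1, 1, 0, 0]]^T

We seek v_1 ∈ ker((A + 3I)^3) \ ker((A + 3I)^2), then set v_{i+1} = (A + 3I) v_i.

One such chain is v_1 = [[-4, -2, -3, 0]]^T, v_2 = [[0, 1, 0, -1]]^T, v_3 = [[1, 1, 0, 0]]^T. Check: (A + 3I) v_3 = [[0, 0, 0, 0]]^T = 0.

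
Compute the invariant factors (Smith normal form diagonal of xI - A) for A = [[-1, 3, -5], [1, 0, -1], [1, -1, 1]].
The Jordan structure of A has elementary divisors x^3. Arranging the block sizes at each eigenvalue in decreasing order and taking row products gives the invariant factors.

Invariant factors (smallest first, each dividing the next): x^3.

Check: the last factor x^3 is the minimal polynomial, and the product x^3 is the characteristic polynomial.

x^3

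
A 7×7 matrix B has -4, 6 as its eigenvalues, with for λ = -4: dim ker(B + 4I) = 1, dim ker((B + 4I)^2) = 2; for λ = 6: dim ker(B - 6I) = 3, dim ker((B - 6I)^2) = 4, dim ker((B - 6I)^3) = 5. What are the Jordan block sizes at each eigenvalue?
λ = -4: successive nullity increments [1, 1] count blocks of size ≥ k; block sizes are [2].
λ = 6: successive nullity increments [3, 1, 1] count blocks of size ≥ k; block sizes are [3, 1, 1].

Jordan blocks: (-4, 2), (6, 3), (6, 1), (6, 1)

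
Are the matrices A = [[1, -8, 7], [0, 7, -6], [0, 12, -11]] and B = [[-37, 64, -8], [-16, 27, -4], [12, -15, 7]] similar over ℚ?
Yes.

Two matrices over a field are similar if and only if they have the same invariant factors.

Both A and B have characteristic polynomial (x - 1)^2(x + 5) and minimal polynomial (x - 1)^2(x + 5). Computing further, both have invariant factors (x - 1)^2(x + 5). Hence A and B are similar.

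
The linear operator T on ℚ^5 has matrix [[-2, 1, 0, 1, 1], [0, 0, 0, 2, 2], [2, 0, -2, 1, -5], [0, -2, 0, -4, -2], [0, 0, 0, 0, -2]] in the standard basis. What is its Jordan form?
J = [[-2, 1, 0, 0, 0], [0, -2, 0, 0, 0], [0, 0, -2, 1, 0], [0, 0, 0, -2, 0], [0, 0, 0, 0, -2]]

The characteristic polynomial is det(xI - A) = (x + 2)^5, so the eigenvalues are -2 (algebraic multiplicity 5).

For λ = -2: rank(A + 2I) = 2, rank((A + 2I)^2) = 0. The eigenspace has dimension 5 - 2 = 3, so there are 3 Jordan blocks; the rank sequence gives block sizes [2, 2, 1].

Assembling the blocks gives the Jordan form J above.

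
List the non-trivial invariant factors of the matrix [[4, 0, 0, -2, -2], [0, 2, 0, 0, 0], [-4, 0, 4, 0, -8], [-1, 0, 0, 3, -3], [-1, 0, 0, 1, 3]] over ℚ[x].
(x - 4)(x - 2), (x - 4)^2(x - 2)

The Jordan structure of A has elementary divisors (x - 2), (x - 2), (x - 4)^2, (x - 4). Arranging the block sizes at each eigenvalue in decreasing order and taking row products gives the invariant factors.

Invariant factors (smallest first, each dividing the next): (x - 4)(x - 2), (x - 4)^2(x - 2).

Check: the last factor (x - 4)^2(x - 2) is the minimal polynomial, and the product (x - 4)^3(x - 2)^2 is the characteristic polynomial.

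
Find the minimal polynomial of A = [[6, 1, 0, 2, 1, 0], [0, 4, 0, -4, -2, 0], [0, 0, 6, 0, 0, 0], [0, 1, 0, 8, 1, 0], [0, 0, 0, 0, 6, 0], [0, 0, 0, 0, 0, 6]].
m_A(x) = (x - 6)^2

The characteristic polynomial factors as (x - 6)^6. The minimal polynomial is ∏(x - λ)^{k_λ} where k_λ is the size of the largest Jordan block at λ.

For λ = 6: rank(A - 6I) = 1, and the largest Jordan block has size 2 (the smallest k with rank((A - 6I)^k) = rank((A - 6I)^(k+1))).

So m_A(x) = (x - 6)^2.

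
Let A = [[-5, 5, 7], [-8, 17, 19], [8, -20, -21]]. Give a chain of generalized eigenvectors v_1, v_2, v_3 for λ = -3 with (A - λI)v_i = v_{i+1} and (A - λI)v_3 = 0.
v_1 = [[0, -1, 1]]^T, v_2 = [[2, -1, 2]]^T, v_3 = [[5, 2, 0]]^T

We seek v_1 ∈ ker((A + 3I)^3) \ ker((A + 3I)^2), then set v_{i+1} = (A + 3I) v_i.

One such chain is v_1 = [[0, -1, 1]]^T, v_2 = [[2, -1, 2]]^T, v_3 = [[5, 2, 0]]^T. Check: (A + 3I) v_3 = [[0, 0, 0]]^T = 0.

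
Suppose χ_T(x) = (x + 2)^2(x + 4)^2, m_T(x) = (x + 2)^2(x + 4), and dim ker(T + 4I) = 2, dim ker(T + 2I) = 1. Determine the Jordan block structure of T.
Jordan blocks: (-4, 1), (-4, 1), (-2, 2)

λ = -4: algebraic multiplicity 2 (exponent in χ_T), largest block size 1 (exponent in m_T), 2 blocks (geometric multiplicity). These force block sizes [1, 1].
λ = -2: algebraic multiplicity 2 (exponent in χ_T), largest block size 2 (exponent in m_T), 1 block (geometric multiplicity). This forces block sizes [2].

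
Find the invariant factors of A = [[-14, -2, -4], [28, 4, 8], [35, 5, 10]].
x, x^2

The Jordan structure of A has elementary divisors x^2, x. Arranging the block sizes at each eigenvalue in decreasing order and taking row products gives the invariant factors.

Invariant factors (smallest first, each dividing the next): x, x^2.

Check: the last factor x^2 is the minimal polynomial, and the product x^3 is the characteristic polynomial.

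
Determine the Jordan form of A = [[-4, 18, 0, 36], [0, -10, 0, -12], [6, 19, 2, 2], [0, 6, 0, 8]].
The characteristic polynomial is det(xI - A) = (x - 2)^2(x + 4)^2, so the eigenvalues are -4 (algebraic multiplicity 2), 2 (algebraic multiplicity 2).

For λ = -4: rank(A + 4I) = 2. The eigenspace has dimension 4 - 2 = 2, so there are 2 Jordan blocks; the rank sequence gives block sizes [1, 1].

For λ = 2: rank(A - 2I) = 3, rank((A - 2I)^2) = 2. The eigenspace has dimension 4 - 3 = 1, so there is 1 Jordan block; the rank sequence gives block sizes [2].

Assembling the blocks gives the Jordan form J above.

J = [[-4, 0, 0, 0], [0, -4, 0, 0], [0, 0, 2, 1], [0, 0, 0, 2]]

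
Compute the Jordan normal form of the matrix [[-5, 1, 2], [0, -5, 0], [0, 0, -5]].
J = [[-5, 1, 0], [0, -5, 0], [0, 0, -5]]

The characteristic polynomial is det(xI - A) = (x + 5)^3, so the eigenvalues are -5 (algebraic multiplicity 3).

For λ = -5: rank(A + 5I) = 1, rank((A + 5I)^2) = 0. The eigenspace has dimension 3 - 1 = 2, so there are 2 Jordan blocks; the rank sequence gives block sizes [2, 1].

Assembling the blocks gives the Jordan form J above.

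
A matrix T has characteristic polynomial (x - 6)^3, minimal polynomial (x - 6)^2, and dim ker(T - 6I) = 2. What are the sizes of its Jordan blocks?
λ = 6: algebraic multiplicity 3 (exponent in χ_T), largest block size 2 (exponent in m_T), 2 blocks (geometric multiplicity). These force block sizes [2, 1].

Jordan blocks: (6, 2), (6, 1)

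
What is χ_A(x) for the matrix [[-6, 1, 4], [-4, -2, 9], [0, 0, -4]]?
χ_A(x) = (x + 4)^3

xI - A = [[x + 6, -1, -4], [4, x + 2, -9], [0, 0, x + 4]].

Expanding det(xI - A) along the first row:
det(xI - A) = + (x + 6)·det([[x + 2, -9], [0, x + 4]]) - (-1)·det([[4, -9], [0, x + 4]]) + (-4)·det([[4, x + 2], [0, 0]]).

Evaluating gives χ_A(x) = x^3 + 12x^2 + 48x + 64 = (x + 4)^3.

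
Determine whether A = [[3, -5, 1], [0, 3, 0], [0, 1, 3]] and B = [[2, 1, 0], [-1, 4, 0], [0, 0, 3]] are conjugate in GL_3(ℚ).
No.

Both have characteristic polynomial (x - 3)^3, but the minimal polynomial of A is (x - 3)^3 while the minimal polynomial of B is (x - 3)^2. The minimal polynomial is a similarity invariant, so A and B are not similar.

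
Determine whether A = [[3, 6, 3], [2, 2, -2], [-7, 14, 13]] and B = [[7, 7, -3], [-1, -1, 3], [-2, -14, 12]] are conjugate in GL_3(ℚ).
Yes.

Two matrices over a field are similar if and only if they have the same invariant factors.

Both A and B have characteristic polynomial (x - 6)^3 and minimal polynomial (x - 6)^2. Computing further, both have invariant factors x - 6, (x - 6)^2. Hence A and B are similar.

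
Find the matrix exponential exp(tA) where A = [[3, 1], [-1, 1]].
e^{tA} = [[(t + 1)*e^{2*t}, t*e^{2*t}], [-t*e^{2*t}, (1 - t)*e^{2*t}]]

A has Jordan form J = [[2, 1], [0, 2]] with A = PJP^{-1}, so e^{tA} = P e^{tJ} P^{-1}.

For a Jordan block J_k(λ), e^{tJ_k(λ)} = e^{λt} · (I + tN + t^2 N^2/2! + ... + t^{k-1} N^{k-1}/(k-1)!) where N is the nilpotent superdiagonal part.

Assembling the blocks and conjugating back gives the entries of e^{tA} as shown above.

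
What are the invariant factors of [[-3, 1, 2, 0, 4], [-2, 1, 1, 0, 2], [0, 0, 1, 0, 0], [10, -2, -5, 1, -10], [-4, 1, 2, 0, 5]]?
The Jordan structure of A has elementary divisors (x - 1)^3, (x - 1), (x - 1). Arranging the block sizes at each eigenvalue in decreasing order and taking row products gives the invariant factors.

Invariant factors (smallest first, each dividing the next): x - 1, x - 1, (x - 1)^3.

Check: the last factor (x - 1)^3 is the minimal polynomial, and the product (x - 1)^5 is the characteristic polynomial.

x - 1, x - 1, (x - 1)^3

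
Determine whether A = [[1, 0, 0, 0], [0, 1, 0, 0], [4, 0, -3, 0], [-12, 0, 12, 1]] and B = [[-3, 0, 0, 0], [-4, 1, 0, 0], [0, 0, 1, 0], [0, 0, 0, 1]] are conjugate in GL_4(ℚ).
Yes.

Two matrices over a field are similar if and only if they have the same invariant factors.

Both A and B have characteristic polynomial (x - 1)^3(x + 3) and minimal polynomial (x - 1)(x + 3). Computing further, both have invariant factors x - 1, x - 1, (x - 1)(x + 3). Hence A and B are similar.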